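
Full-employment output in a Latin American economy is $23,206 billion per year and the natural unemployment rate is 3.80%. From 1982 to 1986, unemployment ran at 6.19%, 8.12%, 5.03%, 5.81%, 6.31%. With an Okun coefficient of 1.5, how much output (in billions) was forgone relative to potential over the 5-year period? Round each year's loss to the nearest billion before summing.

$4,338 billion

Year 1982: gap = -1.5 × (6.19 - 3.8) = -3.585%, loss ≈ 23206 × 3.585/100 ≈ 832.
Year 1983: gap = -1.5 × (8.12 - 3.8) = -6.48%, loss ≈ 23206 × 6.48/100 ≈ 1504.
Year 1984: gap = -1.5 × (5.03 - 3.8) = -1.845%, loss ≈ 23206 × 1.845/100 ≈ 428.
Year 1985: gap = -1.5 × (5.81 - 3.8) = -3.015%, loss ≈ 23206 × 3.015/100 ≈ 700.
Year 1986: gap = -1.5 × (6.31 - 3.8) = -3.765%, loss ≈ 23206 × 3.765/100 ≈ 874.
Total lost output = 832 + 1504 + 428 + 700 + 874 = 4338 billion.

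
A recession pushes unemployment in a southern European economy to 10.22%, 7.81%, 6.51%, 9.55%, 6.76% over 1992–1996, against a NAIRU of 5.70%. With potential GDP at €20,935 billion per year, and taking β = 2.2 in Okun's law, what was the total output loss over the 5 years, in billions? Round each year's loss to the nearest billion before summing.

Year 1992: gap = -2.2 × (10.22 - 5.7) = -9.944%, loss ≈ 20935 × 9.944/100 ≈ 2082.
Year 1993: gap = -2.2 × (7.81 - 5.7) = -4.642%, loss ≈ 20935 × 4.642/100 ≈ 972.
Year 1994: gap = -2.2 × (6.51 - 5.7) = -1.782%, loss ≈ 20935 × 1.782/100 ≈ 373.
Year 1995: gap = -2.2 × (9.55 - 5.7) = -8.47%, loss ≈ 20935 × 8.47/100 ≈ 1773.
Year 1996: gap = -2.2 × (6.76 - 5.7) = -2.332%, loss ≈ 20935 × 2.332/100 ≈ 488.
Total lost output = 2082 + 972 + 373 + 1773 + 488 = 5688 billion.

€5,688 billion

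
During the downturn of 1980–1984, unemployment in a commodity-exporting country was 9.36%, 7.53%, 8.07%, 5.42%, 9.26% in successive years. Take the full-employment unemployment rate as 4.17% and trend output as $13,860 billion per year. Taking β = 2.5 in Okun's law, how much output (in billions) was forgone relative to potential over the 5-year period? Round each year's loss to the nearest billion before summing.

Year 1980: gap = -2.5 × (9.36 - 4.17) = -12.975%, loss ≈ 13860 × 12.975/100 ≈ 1798.
Year 1981: gap = -2.5 × (7.53 - 4.17) = -8.4%, loss ≈ 13860 × 8.4/100 ≈ 1164.
Year 1982: gap = -2.5 × (8.07 - 4.17) = -9.75%, loss ≈ 13860 × 9.75/100 ≈ 1351.
Year 1983: gap = -2.5 × (5.42 - 4.17) = -3.125%, loss ≈ 13860 × 3.125/100 ≈ 433.
Year 1984: gap = -2.5 × (9.26 - 4.17) = -12.725%, loss ≈ 13860 × 12.725/100 ≈ 1764.
Total lost output = 1798 + 1164 + 1351 + 433 + 1764 = 6510 billion.

$6,510 billion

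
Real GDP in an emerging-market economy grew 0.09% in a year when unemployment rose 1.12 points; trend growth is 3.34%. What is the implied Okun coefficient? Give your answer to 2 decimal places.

β ≈ 2.90

Growth form: g_Y = g_Y* - β × Δu, so β = (g_Y* - g_Y)/Δu.
β = (3.34 - 0.09)/1.12 = 3.25/1.12 = 2.90.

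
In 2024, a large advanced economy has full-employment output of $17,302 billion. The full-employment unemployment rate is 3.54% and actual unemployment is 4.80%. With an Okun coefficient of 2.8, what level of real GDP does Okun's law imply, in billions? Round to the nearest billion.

Unemployment gap = 4.8 - 3.54 = 1.26 points, so the output gap is -2.8 × 1.26 = -3.528%.
Actual GDP = 17302 × (1 - 3.528/100) = 17302 × 0.96472 ≈ 16692 billion.

$16,692 billion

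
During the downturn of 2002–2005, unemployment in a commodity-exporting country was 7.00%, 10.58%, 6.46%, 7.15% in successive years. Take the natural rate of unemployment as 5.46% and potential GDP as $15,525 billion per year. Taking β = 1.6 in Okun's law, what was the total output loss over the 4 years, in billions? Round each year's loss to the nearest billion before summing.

$2,323 billion

Year 2002: gap = -1.6 × (7 - 5.46) = -2.464%, loss ≈ 15525 × 2.464/100 ≈ 383.
Year 2003: gap = -1.6 × (10.58 - 5.46) = -8.192%, loss ≈ 15525 × 8.192/100 ≈ 1272.
Year 2004: gap = -1.6 × (6.46 - 5.46) = -1.6%, loss ≈ 15525 × 1.6/100 ≈ 248.
Year 2005: gap = -1.6 × (7.15 - 5.46) = -2.704%, loss ≈ 15525 × 2.704/100 ≈ 420.
Total lost output = 383 + 1272 + 248 + 420 = 2323 billion.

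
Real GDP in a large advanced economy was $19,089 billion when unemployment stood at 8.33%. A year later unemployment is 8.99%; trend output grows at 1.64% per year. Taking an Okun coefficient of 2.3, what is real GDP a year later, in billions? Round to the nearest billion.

Δu = 8.99 - 8.33 = 0.66 points.
Okun's law (growth form): g_Y = g_Y* - β × Δu = 1.64 - 2.3 × (0.66) = 1.64 - 1.518 = 0.122%.
Real GDP in the next year = 19089 × (1 + 0.122/100) = 19089 × 1.00122 ≈ 19112 billion.

$19,112 billion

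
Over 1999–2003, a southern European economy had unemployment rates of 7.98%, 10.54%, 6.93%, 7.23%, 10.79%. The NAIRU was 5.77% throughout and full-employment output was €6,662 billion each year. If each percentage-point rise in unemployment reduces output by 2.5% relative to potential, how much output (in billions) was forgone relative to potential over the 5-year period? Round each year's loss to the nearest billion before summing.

€2,434 billion

Year 1999: gap = -2.5 × (7.98 - 5.77) = -5.525%, loss ≈ 6662 × 5.525/100 ≈ 368.
Year 2000: gap = -2.5 × (10.54 - 5.77) = -11.925%, loss ≈ 6662 × 11.925/100 ≈ 794.
Year 2001: gap = -2.5 × (6.93 - 5.77) = -2.9%, loss ≈ 6662 × 2.9/100 ≈ 193.
Year 2002: gap = -2.5 × (7.23 - 5.77) = -3.65%, loss ≈ 6662 × 3.65/100 ≈ 243.
Year 2003: gap = -2.5 × (10.79 - 5.77) = -12.55%, loss ≈ 6662 × 12.55/100 ≈ 836.
Total lost output = 368 + 794 + 193 + 243 + 836 = 2434 billion.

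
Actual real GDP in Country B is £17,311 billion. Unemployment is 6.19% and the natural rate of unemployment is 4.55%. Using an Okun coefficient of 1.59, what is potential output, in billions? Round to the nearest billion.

Unemployment gap = 6.19 - 4.55 = 1.64 points, so output gap = -1.59 × 1.64 = -2.6076%.
Since Y = Y* × (1 + gap/100), Y* = 17311/0.973924 ≈ 17774 billion.

£17,774 billion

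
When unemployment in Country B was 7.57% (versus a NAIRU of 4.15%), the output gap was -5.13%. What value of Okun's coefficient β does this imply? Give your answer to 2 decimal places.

β ≈ 1.50

Okun's law: output gap = -β × (u - u*).
-5.13 = -β × (7.57 - 4.15) = -β × 3.42, so β = 5.13/3.42 = 1.50.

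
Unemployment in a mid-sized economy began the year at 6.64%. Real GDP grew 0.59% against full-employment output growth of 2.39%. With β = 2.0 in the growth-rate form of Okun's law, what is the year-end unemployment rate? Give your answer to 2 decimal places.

Growth-rate Okun's law: g_Y = g_Y* - β × Δu, so Δu = (g_Y* - g_Y)/β.
Δu = (2.39 - 0.59)/2.0 = 1.8/2.0 = 0.90 percentage points.
Year-end unemployment = 6.64 + 0.9 = 7.54%.

7.54%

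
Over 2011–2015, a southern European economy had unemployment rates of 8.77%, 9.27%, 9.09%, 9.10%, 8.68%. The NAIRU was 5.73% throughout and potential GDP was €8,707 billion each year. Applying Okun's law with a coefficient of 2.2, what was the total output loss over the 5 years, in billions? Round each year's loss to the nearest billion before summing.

Year 2011: gap = -2.2 × (8.77 - 5.73) = -6.688%, loss ≈ 8707 × 6.688/100 ≈ 582.
Year 2012: gap = -2.2 × (9.27 - 5.73) = -7.788%, loss ≈ 8707 × 7.788/100 ≈ 678.
Year 2013: gap = -2.2 × (9.09 - 5.73) = -7.392%, loss ≈ 8707 × 7.392/100 ≈ 644.
Year 2014: gap = -2.2 × (9.1 - 5.73) = -7.414%, loss ≈ 8707 × 7.414/100 ≈ 646.
Year 2015: gap = -2.2 × (8.68 - 5.73) = -6.49%, loss ≈ 8707 × 6.49/100 ≈ 565.
Total lost output = 582 + 678 + 644 + 646 + 565 = 3115 billion.

€3,115 billion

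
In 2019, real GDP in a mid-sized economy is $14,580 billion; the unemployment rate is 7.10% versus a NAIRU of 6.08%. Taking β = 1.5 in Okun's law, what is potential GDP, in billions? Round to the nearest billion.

Unemployment gap = 7.1 - 6.08 = 1.02 points, so output gap = -1.5 × 1.02 = -1.53%.
Since Y = Y* × (1 + gap/100), Y* = 14580/0.9847 ≈ 14807 billion.

$14,807 billion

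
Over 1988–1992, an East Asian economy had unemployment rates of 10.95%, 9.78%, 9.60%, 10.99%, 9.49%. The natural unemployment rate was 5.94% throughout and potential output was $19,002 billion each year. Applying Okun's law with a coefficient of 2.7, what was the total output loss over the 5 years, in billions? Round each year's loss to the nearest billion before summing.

Year 1988: gap = -2.7 × (10.95 - 5.94) = -13.527%, loss ≈ 19002 × 13.527/100 ≈ 2570.
Year 1989: gap = -2.7 × (9.78 - 5.94) = -10.368%, loss ≈ 19002 × 10.368/100 ≈ 1970.
Year 1990: gap = -2.7 × (9.6 - 5.94) = -9.882%, loss ≈ 19002 × 9.882/100 ≈ 1878.
Year 1991: gap = -2.7 × (10.99 - 5.94) = -13.635%, loss ≈ 19002 × 13.635/100 ≈ 2591.
Year 1992: gap = -2.7 × (9.49 - 5.94) = -9.585%, loss ≈ 19002 × 9.585/100 ≈ 1821.
Total lost output = 2570 + 1970 + 1878 + 2591 + 1821 = 10830 billion.

$10,830 billion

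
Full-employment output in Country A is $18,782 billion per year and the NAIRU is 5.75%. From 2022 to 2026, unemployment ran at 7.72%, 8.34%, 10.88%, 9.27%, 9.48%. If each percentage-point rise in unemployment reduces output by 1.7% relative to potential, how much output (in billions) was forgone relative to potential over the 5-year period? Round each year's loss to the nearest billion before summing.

Year 2022: gap = -1.7 × (7.72 - 5.75) = -3.349%, loss ≈ 18782 × 3.349/100 ≈ 629.
Year 2023: gap = -1.7 × (8.34 - 5.75) = -4.403%, loss ≈ 18782 × 4.403/100 ≈ 827.
Year 2024: gap = -1.7 × (10.88 - 5.75) = -8.721%, loss ≈ 18782 × 8.721/100 ≈ 1638.
Year 2025: gap = -1.7 × (9.27 - 5.75) = -5.984%, loss ≈ 18782 × 5.984/100 ≈ 1124.
Year 2026: gap = -1.7 × (9.48 - 5.75) = -6.341%, loss ≈ 18782 × 6.341/100 ≈ 1191.
Total lost output = 629 + 827 + 1638 + 1124 + 1191 = 5409 billion.

$5,409 billion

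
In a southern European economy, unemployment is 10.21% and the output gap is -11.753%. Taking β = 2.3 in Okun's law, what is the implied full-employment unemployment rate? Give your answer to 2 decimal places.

5.10%

From Okun's law, u - u* = -(output gap)/β = -(-11.753)/2.3 = 5.11 points.
So u* = 10.21 - 5.11 = 5.10%.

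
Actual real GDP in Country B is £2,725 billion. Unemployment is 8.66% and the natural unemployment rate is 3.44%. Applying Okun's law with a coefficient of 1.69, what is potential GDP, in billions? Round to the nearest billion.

£2,989 billion

Unemployment gap = 8.66 - 3.44 = 5.22 points, so output gap = -1.69 × 5.22 = -8.8218%.
Since Y = Y* × (1 + gap/100), Y* = 2725/0.911782 ≈ 2989 billion.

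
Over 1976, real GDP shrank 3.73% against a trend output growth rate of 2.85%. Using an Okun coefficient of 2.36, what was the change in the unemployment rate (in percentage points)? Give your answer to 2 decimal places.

2.79 percentage points

Growth-rate Okun's law: g_Y = g_Y* - β × Δu, so Δu = (g_Y* - g_Y)/β.
Δu = (2.85 + 3.73)/2.36 = 6.58/2.36 = 2.79 percentage points.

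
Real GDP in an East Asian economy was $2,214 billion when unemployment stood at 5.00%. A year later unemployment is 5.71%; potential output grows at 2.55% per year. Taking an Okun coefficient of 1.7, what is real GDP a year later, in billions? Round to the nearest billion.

$2,244 billion

Δu = 5.71 - 5 = 0.71 points.
Okun's law (growth form): g_Y = g_Y* - β × Δu = 2.55 - 1.7 × (0.71) = 2.55 - 1.207 = 1.343%.
Real GDP in the next year = 2214 × (1 + 1.343/100) = 2214 × 1.01343 ≈ 2244 billion.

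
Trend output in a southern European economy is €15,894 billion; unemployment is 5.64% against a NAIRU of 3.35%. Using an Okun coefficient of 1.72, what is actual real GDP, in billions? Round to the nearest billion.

€15,268 billion

Unemployment gap = 5.64 - 3.35 = 2.29 points, so the output gap is -1.72 × 2.29 = -3.9388%.
Actual GDP = 15894 × (1 - 3.9388/100) = 15894 × 0.960612 ≈ 15268 billion.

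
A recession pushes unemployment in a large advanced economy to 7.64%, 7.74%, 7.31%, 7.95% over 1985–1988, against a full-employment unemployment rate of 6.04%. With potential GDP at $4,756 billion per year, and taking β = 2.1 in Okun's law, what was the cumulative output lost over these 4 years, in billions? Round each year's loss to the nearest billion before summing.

$648 billion

Year 1985: gap = -2.1 × (7.64 - 6.04) = -3.36%, loss ≈ 4756 × 3.36/100 ≈ 160.
Year 1986: gap = -2.1 × (7.74 - 6.04) = -3.57%, loss ≈ 4756 × 3.57/100 ≈ 170.
Year 1987: gap = -2.1 × (7.31 - 6.04) = -2.667%, loss ≈ 4756 × 2.667/100 ≈ 127.
Year 1988: gap = -2.1 × (7.95 - 6.04) = -4.011%, loss ≈ 4756 × 4.011/100 ≈ 191.
Total lost output = 160 + 170 + 127 + 191 = 648 billion.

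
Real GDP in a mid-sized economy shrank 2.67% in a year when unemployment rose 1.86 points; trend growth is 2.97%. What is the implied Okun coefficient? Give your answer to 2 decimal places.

β ≈ 3.03

Growth form: g_Y = g_Y* - β × Δu, so β = (g_Y* - g_Y)/Δu.
β = (2.97 + 2.67)/1.86 = 5.64/1.86 = 3.03.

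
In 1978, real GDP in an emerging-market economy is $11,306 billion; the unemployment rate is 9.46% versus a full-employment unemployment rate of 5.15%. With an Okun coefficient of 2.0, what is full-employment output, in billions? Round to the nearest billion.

$12,373 billion

Unemployment gap = 9.46 - 5.15 = 4.31 points, so output gap = -2 × 4.31 = -8.62%.
Since Y = Y* × (1 + gap/100), Y* = 11306/0.9138 ≈ 12373 billion.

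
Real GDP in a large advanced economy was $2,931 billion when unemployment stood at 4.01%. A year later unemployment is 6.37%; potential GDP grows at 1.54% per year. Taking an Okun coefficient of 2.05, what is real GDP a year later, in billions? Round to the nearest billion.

$2,834 billion

Δu = 6.37 - 4.01 = 2.36 points.
Okun's law (growth form): g_Y = g_Y* - β × Δu = 1.54 - 2.05 × (2.36) = 1.54 - 4.838 = -3.298%.
Real GDP in the next year = 2931 × (1 - 3.298/100) = 2931 × 0.96702 ≈ 2834 billion.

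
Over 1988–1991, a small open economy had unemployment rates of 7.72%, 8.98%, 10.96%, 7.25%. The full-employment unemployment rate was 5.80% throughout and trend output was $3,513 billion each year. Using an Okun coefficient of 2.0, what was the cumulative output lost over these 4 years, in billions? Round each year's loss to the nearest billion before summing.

Year 1988: gap = -2.0 × (7.72 - 5.8) = -3.84%, loss ≈ 3513 × 3.84/100 ≈ 135.
Year 1989: gap = -2.0 × (8.98 - 5.8) = -6.36%, loss ≈ 3513 × 6.36/100 ≈ 223.
Year 1990: gap = -2.0 × (10.96 - 5.8) = -10.32%, loss ≈ 3513 × 10.32/100 ≈ 363.
Year 1991: gap = -2.0 × (7.25 - 5.8) = -2.9%, loss ≈ 3513 × 2.9/100 ≈ 102.
Total lost output = 135 + 223 + 363 + 102 = 823 billion.

$823 billion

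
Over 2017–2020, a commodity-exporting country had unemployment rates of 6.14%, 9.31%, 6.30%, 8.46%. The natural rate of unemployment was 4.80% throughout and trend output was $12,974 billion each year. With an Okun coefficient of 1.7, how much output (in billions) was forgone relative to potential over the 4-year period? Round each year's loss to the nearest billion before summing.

$2,429 billion

Year 2017: gap = -1.7 × (6.14 - 4.8) = -2.278%, loss ≈ 12974 × 2.278/100 ≈ 296.
Year 2018: gap = -1.7 × (9.31 - 4.8) = -7.667%, loss ≈ 12974 × 7.667/100 ≈ 995.
Year 2019: gap = -1.7 × (6.3 - 4.8) = -2.55%, loss ≈ 12974 × 2.55/100 ≈ 331.
Year 2020: gap = -1.7 × (8.46 - 4.8) = -6.222%, loss ≈ 12974 × 6.222/100 ≈ 807.
Total lost output = 296 + 995 + 331 + 807 = 2429 billion.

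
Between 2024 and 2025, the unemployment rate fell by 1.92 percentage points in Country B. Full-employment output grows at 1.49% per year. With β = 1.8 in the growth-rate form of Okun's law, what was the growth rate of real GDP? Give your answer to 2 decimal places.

4.95%

Growth-rate Okun's law: g_Y = g_Y* - β × Δu.
g_Y = 1.49 - 1.8 × (-1.92) = 1.49 + 3.456 = 4.946%, i.e. 4.95% to 2 d.p.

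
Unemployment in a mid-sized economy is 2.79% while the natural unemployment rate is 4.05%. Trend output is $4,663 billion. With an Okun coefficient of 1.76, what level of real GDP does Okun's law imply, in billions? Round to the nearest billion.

Unemployment gap = 2.79 - 4.05 = -1.26 points, so the output gap is -1.76 × (-1.26) = 2.2176%.
Actual GDP = 4663 × (1 + 2.2176/100) = 4663 × 1.022176 ≈ 4766 billion.

$4,766 billion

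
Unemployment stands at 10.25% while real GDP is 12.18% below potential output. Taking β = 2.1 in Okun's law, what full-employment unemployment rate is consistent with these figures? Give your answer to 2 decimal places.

From Okun's law, u - u* = -(output gap)/β = -(-12.18)/2.1 = 5.8 points.
So u* = 10.25 - 5.8 = 4.45%.

4.45%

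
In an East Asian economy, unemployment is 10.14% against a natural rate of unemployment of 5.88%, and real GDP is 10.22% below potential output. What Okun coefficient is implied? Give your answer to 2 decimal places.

β ≈ 2.40

Okun's law: output gap = -β × (u - u*).
-10.22 = -β × (10.14 - 5.88) = -β × 4.26, so β = 10.22/4.26 = 2.40.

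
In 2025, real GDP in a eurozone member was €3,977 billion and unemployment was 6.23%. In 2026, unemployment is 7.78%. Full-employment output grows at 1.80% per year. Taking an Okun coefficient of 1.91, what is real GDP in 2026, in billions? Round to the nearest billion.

Δu = 7.78 - 6.23 = 1.55 points.
Okun's law (growth form): g_Y = g_Y* - β × Δu = 1.80 - 1.91 × (1.55) = 1.8 - 2.9605 = -1.1605%.
Real GDP in the next year = 3977 × (1 - 1.1605/100) = 3977 × 0.988395 ≈ 3931 billion.

€3,931 billion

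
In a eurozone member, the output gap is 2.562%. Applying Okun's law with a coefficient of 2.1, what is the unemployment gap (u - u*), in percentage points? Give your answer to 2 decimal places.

-1.22 percentage points

Okun's law: output gap = -β × (u - u*), so u - u* = -(output gap)/β.
u - u* = -(2.562)/2.1 = -1.22 percentage points.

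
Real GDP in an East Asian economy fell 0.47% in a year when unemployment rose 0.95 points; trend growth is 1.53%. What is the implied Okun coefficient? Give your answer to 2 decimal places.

Growth form: g_Y = g_Y* - β × Δu, so β = (g_Y* - g_Y)/Δu.
β = (1.53 + 0.47)/0.95 = 2/0.95 = 2.11.

β ≈ 2.11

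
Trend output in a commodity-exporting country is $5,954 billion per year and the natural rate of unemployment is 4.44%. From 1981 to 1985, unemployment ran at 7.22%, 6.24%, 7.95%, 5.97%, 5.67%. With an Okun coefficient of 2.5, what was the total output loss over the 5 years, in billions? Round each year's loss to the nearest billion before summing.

Year 1981: gap = -2.5 × (7.22 - 4.44) = -6.95%, loss ≈ 5954 × 6.95/100 ≈ 414.
Year 1982: gap = -2.5 × (6.24 - 4.44) = -4.5%, loss ≈ 5954 × 4.5/100 ≈ 268.
Year 1983: gap = -2.5 × (7.95 - 4.44) = -8.775%, loss ≈ 5954 × 8.775/100 ≈ 522.
Year 1984: gap = -2.5 × (5.97 - 4.44) = -3.825%, loss ≈ 5954 × 3.825/100 ≈ 228.
Year 1985: gap = -2.5 × (5.67 - 4.44) = -3.075%, loss ≈ 5954 × 3.075/100 ≈ 183.
Total lost output = 414 + 268 + 522 + 228 + 183 = 1615 billion.

$1,615 billion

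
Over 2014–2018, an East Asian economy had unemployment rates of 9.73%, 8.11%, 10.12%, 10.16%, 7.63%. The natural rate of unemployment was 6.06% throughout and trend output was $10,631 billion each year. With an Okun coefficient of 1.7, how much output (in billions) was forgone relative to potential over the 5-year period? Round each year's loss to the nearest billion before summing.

Year 2014: gap = -1.7 × (9.73 - 6.06) = -6.239%, loss ≈ 10631 × 6.239/100 ≈ 663.
Year 2015: gap = -1.7 × (8.11 - 6.06) = -3.485%, loss ≈ 10631 × 3.485/100 ≈ 370.
Year 2016: gap = -1.7 × (10.12 - 6.06) = -6.902%, loss ≈ 10631 × 6.902/100 ≈ 734.
Year 2017: gap = -1.7 × (10.16 - 6.06) = -6.97%, loss ≈ 10631 × 6.97/100 ≈ 741.
Year 2018: gap = -1.7 × (7.63 - 6.06) = -2.669%, loss ≈ 10631 × 2.669/100 ≈ 284.
Total lost output = 663 + 370 + 734 + 741 + 284 = 2792 billion.

$2,792 billion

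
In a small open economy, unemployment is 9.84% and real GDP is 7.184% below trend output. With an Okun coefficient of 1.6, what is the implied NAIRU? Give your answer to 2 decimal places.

5.35%

From Okun's law, u - u* = -(output gap)/β = -(-7.184)/1.6 = 4.49 points.
So u* = 9.84 - 4.49 = 5.35%.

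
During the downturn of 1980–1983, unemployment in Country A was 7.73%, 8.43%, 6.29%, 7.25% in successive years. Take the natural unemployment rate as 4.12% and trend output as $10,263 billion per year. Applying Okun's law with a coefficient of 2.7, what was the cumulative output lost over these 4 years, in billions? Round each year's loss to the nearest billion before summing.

Year 1980: gap = -2.7 × (7.73 - 4.12) = -9.747%, loss ≈ 10263 × 9.747/100 ≈ 1000.
Year 1981: gap = -2.7 × (8.43 - 4.12) = -11.637%, loss ≈ 10263 × 11.637/100 ≈ 1194.
Year 1982: gap = -2.7 × (6.29 - 4.12) = -5.859%, loss ≈ 10263 × 5.859/100 ≈ 601.
Year 1983: gap = -2.7 × (7.25 - 4.12) = -8.451%, loss ≈ 10263 × 8.451/100 ≈ 867.
Total lost output = 1000 + 1194 + 601 + 867 = 3662 billion.

$3,662 billion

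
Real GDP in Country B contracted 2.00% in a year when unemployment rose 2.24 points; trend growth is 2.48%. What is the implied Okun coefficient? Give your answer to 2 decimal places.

β ≈ 2.00

Growth form: g_Y = g_Y* - β × Δu, so β = (g_Y* - g_Y)/Δu.
β = (2.48 + 2)/2.24 = 4.48/2.24 = 2.00.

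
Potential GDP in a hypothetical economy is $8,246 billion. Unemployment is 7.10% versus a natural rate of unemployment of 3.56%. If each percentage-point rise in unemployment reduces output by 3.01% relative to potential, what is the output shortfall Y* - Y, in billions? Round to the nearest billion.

$879 billion

Output gap = -3.01 × (7.1 - 3.56) = -3.01 × 3.54 = -10.6554%.
Actual GDP ≈ 8246 × 0.893446 ≈ 7367 billion, so the shortfall is 8246 - 7367 = 879 billion.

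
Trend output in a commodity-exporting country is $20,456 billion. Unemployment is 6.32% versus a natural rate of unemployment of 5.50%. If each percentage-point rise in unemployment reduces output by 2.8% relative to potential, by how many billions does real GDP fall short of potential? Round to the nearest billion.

Output gap = -2.8 × (6.32 - 5.5) = -2.8 × 0.82 = -2.296%.
Actual GDP ≈ 20456 × 0.97704 ≈ 19986 billion, so the shortfall is 20456 - 19986 = 470 billion.

$470 billion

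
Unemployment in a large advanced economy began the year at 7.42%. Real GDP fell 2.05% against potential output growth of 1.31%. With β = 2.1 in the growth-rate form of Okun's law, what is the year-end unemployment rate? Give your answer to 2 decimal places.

9.02%

Growth-rate Okun's law: g_Y = g_Y* - β × Δu, so Δu = (g_Y* - g_Y)/β.
Δu = (1.31 + 2.05)/2.1 = 3.36/2.1 = 1.60 percentage points.
Year-end unemployment = 7.42 + 1.6 = 9.02%.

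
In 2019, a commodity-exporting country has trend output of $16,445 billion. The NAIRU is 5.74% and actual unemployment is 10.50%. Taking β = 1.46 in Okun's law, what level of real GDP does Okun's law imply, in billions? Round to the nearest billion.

Unemployment gap = 10.5 - 5.74 = 4.76 points, so the output gap is -1.46 × 4.76 = -6.9496%.
Actual GDP = 16445 × (1 - 6.9496/100) = 16445 × 0.930504 ≈ 15302 billion.

$15,302 billion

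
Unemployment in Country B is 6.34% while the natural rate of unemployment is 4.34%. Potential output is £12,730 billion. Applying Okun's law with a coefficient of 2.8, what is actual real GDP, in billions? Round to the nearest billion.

£12,017 billion

Unemployment gap = 6.34 - 4.34 = 2 points, so the output gap is -2.8 × 2 = -5.6%.
Actual GDP = 12730 × (1 - 5.6/100) = 12730 × 0.944 ≈ 12017 billion.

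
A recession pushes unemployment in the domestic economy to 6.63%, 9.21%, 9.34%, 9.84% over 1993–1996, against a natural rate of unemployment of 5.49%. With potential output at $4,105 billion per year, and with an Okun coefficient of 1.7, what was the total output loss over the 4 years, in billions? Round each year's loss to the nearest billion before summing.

Year 1993: gap = -1.7 × (6.63 - 5.49) = -1.938%, loss ≈ 4105 × 1.938/100 ≈ 80.
Year 1994: gap = -1.7 × (9.21 - 5.49) = -6.324%, loss ≈ 4105 × 6.324/100 ≈ 260.
Year 1995: gap = -1.7 × (9.34 - 5.49) = -6.545%, loss ≈ 4105 × 6.545/100 ≈ 269.
Year 1996: gap = -1.7 × (9.84 - 5.49) = -7.395%, loss ≈ 4105 × 7.395/100 ≈ 304.
Total lost output = 80 + 260 + 269 + 304 = 913 billion.

$913 billion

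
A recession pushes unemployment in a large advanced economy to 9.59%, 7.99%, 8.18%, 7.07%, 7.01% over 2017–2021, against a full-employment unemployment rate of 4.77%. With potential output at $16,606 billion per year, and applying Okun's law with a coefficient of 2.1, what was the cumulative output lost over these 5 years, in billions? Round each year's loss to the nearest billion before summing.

$5,576 billion

Year 2017: gap = -2.1 × (9.59 - 4.77) = -10.122%, loss ≈ 16606 × 10.122/100 ≈ 1681.
Year 2018: gap = -2.1 × (7.99 - 4.77) = -6.762%, loss ≈ 16606 × 6.762/100 ≈ 1123.
Year 2019: gap = -2.1 × (8.18 - 4.77) = -7.161%, loss ≈ 16606 × 7.161/100 ≈ 1189.
Year 2020: gap = -2.1 × (7.07 - 4.77) = -4.83%, loss ≈ 16606 × 4.83/100 ≈ 802.
Year 2021: gap = -2.1 × (7.01 - 4.77) = -4.704%, loss ≈ 16606 × 4.704/100 ≈ 781.
Total lost output = 1681 + 1123 + 1189 + 802 + 781 = 5576 billion.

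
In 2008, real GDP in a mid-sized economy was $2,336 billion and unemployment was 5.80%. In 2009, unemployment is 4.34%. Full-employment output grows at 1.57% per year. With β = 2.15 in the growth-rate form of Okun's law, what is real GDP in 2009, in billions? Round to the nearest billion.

$2,446 billion

Δu = 4.34 - 5.8 = -1.46 points.
Okun's law (growth form): g_Y = g_Y* - β × Δu = 1.57 - 2.15 × (-1.46) = 1.57 + 3.139 = 4.709%.
Real GDP in the next year = 2336 × (1 + 4.709/100) = 2336 × 1.04709 ≈ 2446 billion.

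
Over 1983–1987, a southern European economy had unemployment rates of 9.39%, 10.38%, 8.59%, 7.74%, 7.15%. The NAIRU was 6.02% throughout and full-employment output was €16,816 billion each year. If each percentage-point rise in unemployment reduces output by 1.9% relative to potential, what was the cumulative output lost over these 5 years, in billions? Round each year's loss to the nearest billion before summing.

Year 1983: gap = -1.9 × (9.39 - 6.02) = -6.403%, loss ≈ 16816 × 6.403/100 ≈ 1077.
Year 1984: gap = -1.9 × (10.38 - 6.02) = -8.284%, loss ≈ 16816 × 8.284/100 ≈ 1393.
Year 1985: gap = -1.9 × (8.59 - 6.02) = -4.883%, loss ≈ 16816 × 4.883/100 ≈ 821.
Year 1986: gap = -1.9 × (7.74 - 6.02) = -3.268%, loss ≈ 16816 × 3.268/100 ≈ 550.
Year 1987: gap = -1.9 × (7.15 - 6.02) = -2.147%, loss ≈ 16816 × 2.147/100 ≈ 361.
Total lost output = 1077 + 1393 + 821 + 550 + 361 = 4202 billion.

€4,202 billion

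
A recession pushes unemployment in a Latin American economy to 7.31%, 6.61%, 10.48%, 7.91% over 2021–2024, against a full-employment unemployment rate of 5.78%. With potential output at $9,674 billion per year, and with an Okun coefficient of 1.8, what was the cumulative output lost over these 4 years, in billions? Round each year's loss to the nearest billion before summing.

$1,600 billion

Year 2021: gap = -1.8 × (7.31 - 5.78) = -2.754%, loss ≈ 9674 × 2.754/100 ≈ 266.
Year 2022: gap = -1.8 × (6.61 - 5.78) = -1.494%, loss ≈ 9674 × 1.494/100 ≈ 145.
Year 2023: gap = -1.8 × (10.48 - 5.78) = -8.46%, loss ≈ 9674 × 8.46/100 ≈ 818.
Year 2024: gap = -1.8 × (7.91 - 5.78) = -3.834%, loss ≈ 9674 × 3.834/100 ≈ 371.
Total lost output = 266 + 145 + 818 + 371 = 1600 billion.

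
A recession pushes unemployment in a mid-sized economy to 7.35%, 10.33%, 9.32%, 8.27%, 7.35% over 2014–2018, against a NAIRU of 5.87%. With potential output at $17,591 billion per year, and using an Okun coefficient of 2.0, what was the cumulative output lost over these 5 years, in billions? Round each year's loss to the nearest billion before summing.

$4,669 billion

Year 2014: gap = -2.0 × (7.35 - 5.87) = -2.96%, loss ≈ 17591 × 2.96/100 ≈ 521.
Year 2015: gap = -2.0 × (10.33 - 5.87) = -8.92%, loss ≈ 17591 × 8.92/100 ≈ 1569.
Year 2016: gap = -2.0 × (9.32 - 5.87) = -6.9%, loss ≈ 17591 × 6.9/100 ≈ 1214.
Year 2017: gap = -2.0 × (8.27 - 5.87) = -4.8%, loss ≈ 17591 × 4.8/100 ≈ 844.
Year 2018: gap = -2.0 × (7.35 - 5.87) = -2.96%, loss ≈ 17591 × 2.96/100 ≈ 521.
Total lost output = 521 + 1569 + 1214 + 844 + 521 = 4669 billion.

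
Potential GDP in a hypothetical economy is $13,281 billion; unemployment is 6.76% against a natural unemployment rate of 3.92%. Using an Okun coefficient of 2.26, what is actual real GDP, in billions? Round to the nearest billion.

$12,429 billion

Unemployment gap = 6.76 - 3.92 = 2.84 points, so the output gap is -2.26 × 2.84 = -6.4184%.
Actual GDP = 13281 × (1 - 6.4184/100) = 13281 × 0.935816 ≈ 12429 billion.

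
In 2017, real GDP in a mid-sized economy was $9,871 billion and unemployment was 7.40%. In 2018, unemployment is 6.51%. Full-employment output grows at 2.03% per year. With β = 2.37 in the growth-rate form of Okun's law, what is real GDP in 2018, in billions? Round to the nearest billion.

Δu = 6.51 - 7.4 = -0.89 points.
Okun's law (growth form): g_Y = g_Y* - β × Δu = 2.03 - 2.37 × (-0.89) = 2.03 + 2.1093 = 4.1393%.
Real GDP in the next year = 9871 × (1 + 4.1393/100) = 9871 × 1.041393 ≈ 10280 billion.

$10,280 billion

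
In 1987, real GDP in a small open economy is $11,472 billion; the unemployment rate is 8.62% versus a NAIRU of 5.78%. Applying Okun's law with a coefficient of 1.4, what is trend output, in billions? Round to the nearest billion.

Unemployment gap = 8.62 - 5.78 = 2.84 points, so output gap = -1.4 × 2.84 = -3.976%.
Since Y = Y* × (1 + gap/100), Y* = 11472/0.96024 ≈ 11947 billion.

$11,947 billion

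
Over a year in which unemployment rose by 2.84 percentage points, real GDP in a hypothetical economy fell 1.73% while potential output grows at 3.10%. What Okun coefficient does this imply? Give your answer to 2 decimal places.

β ≈ 1.70

Growth form: g_Y = g_Y* - β × Δu, so β = (g_Y* - g_Y)/Δu.
β = (3.1 + 1.73)/2.84 = 4.83/2.84 = 1.70.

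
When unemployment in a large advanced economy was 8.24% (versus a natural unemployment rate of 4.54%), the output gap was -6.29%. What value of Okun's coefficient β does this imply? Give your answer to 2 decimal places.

β ≈ 1.70

Okun's law: output gap = -β × (u - u*).
-6.29 = -β × (8.24 - 4.54) = -β × 3.7, so β = 6.29/3.7 = 1.70.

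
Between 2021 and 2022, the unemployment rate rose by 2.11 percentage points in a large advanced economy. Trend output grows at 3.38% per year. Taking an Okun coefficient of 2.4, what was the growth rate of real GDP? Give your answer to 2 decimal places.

-1.68%

Growth-rate Okun's law: g_Y = g_Y* - β × Δu.
g_Y = 3.38 - 2.4 × (2.11) = 3.38 - 5.064 = -1.684%, i.e. -1.68% to 2 d.p.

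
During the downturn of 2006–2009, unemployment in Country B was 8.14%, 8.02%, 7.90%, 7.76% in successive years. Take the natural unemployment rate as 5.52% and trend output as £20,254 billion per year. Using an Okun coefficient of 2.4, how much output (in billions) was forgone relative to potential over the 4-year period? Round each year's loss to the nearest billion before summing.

Year 2006: gap = -2.4 × (8.14 - 5.52) = -6.288%, loss ≈ 20254 × 6.288/100 ≈ 1274.
Year 2007: gap = -2.4 × (8.02 - 5.52) = -6%, loss ≈ 20254 × 6/100 ≈ 1215.
Year 2008: gap = -2.4 × (7.9 - 5.52) = -5.712%, loss ≈ 20254 × 5.712/100 ≈ 1157.
Year 2009: gap = -2.4 × (7.76 - 5.52) = -5.376%, loss ≈ 20254 × 5.376/100 ≈ 1089.
Total lost output = 1274 + 1215 + 1157 + 1089 = 4735 billion.

£4,735 billion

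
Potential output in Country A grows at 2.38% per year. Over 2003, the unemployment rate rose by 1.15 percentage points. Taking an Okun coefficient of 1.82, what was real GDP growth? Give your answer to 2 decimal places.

0.29%

Growth-rate Okun's law: g_Y = g_Y* - β × Δu.
g_Y = 2.38 - 1.82 × (1.15) = 2.38 - 2.093 = 0.287%, i.e. 0.29% to 2 d.p.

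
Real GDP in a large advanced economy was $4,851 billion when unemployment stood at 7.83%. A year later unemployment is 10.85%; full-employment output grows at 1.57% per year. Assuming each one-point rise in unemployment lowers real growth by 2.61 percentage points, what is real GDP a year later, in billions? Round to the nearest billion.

$4,545 billion

Δu = 10.85 - 7.83 = 3.02 points.
Okun's law (growth form): g_Y = g_Y* - β × Δu = 1.57 - 2.61 × (3.02) = 1.57 - 7.8822 = -6.3122%.
Real GDP in the next year = 4851 × (1 - 6.3122/100) = 4851 × 0.936878 ≈ 4545 billion.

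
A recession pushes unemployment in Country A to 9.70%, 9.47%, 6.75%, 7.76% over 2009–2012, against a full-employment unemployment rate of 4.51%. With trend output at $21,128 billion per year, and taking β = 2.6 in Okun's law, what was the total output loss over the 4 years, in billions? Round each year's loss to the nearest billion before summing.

Year 2009: gap = -2.6 × (9.7 - 4.51) = -13.494%, loss ≈ 21128 × 13.494/100 ≈ 2851.
Year 2010: gap = -2.6 × (9.47 - 4.51) = -12.896%, loss ≈ 21128 × 12.896/100 ≈ 2725.
Year 2011: gap = -2.6 × (6.75 - 4.51) = -5.824%, loss ≈ 21128 × 5.824/100 ≈ 1230.
Year 2012: gap = -2.6 × (7.76 - 4.51) = -8.45%, loss ≈ 21128 × 8.45/100 ≈ 1785.
Total lost output = 2851 + 2725 + 1230 + 1785 = 8591 billion.

$8,591 billion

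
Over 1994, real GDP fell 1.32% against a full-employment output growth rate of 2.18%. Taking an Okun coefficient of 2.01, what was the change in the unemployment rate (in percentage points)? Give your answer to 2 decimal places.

Growth-rate Okun's law: g_Y = g_Y* - β × Δu, so Δu = (g_Y* - g_Y)/β.
Δu = (2.18 + 1.32)/2.01 = 3.5/2.01 = 1.74 percentage points.

1.74 percentage points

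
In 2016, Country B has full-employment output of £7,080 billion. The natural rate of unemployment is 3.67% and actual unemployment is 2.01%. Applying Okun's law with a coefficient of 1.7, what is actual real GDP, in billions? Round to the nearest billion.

Unemployment gap = 2.01 - 3.67 = -1.66 points, so the output gap is -1.7 × (-1.66) = 2.822%.
Actual GDP = 7080 × (1 + 2.822/100) = 7080 × 1.02822 ≈ 7280 billion.

£7,280 billion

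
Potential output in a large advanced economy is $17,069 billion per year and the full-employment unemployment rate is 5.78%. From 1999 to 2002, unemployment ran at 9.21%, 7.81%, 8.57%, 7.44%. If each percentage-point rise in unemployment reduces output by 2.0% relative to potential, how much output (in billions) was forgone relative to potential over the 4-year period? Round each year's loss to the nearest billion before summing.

Year 1999: gap = -2.0 × (9.21 - 5.78) = -6.86%, loss ≈ 17069 × 6.86/100 ≈ 1171.
Year 2000: gap = -2.0 × (7.81 - 5.78) = -4.06%, loss ≈ 17069 × 4.06/100 ≈ 693.
Year 2001: gap = -2.0 × (8.57 - 5.78) = -5.58%, loss ≈ 17069 × 5.58/100 ≈ 952.
Year 2002: gap = -2.0 × (7.44 - 5.78) = -3.32%, loss ≈ 17069 × 3.32/100 ≈ 567.
Total lost output = 1171 + 693 + 952 + 567 = 3383 billion.

$3,383 billion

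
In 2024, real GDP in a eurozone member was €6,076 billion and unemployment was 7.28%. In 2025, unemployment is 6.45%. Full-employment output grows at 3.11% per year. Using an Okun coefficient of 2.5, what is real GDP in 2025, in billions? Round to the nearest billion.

€6,391 billion

Δu = 6.45 - 7.28 = -0.83 points.
Okun's law (growth form): g_Y = g_Y* - β × Δu = 3.11 - 2.5 × (-0.83) = 3.11 + 2.075 = 5.185%.
Real GDP in the next year = 6076 × (1 + 5.185/100) = 6076 × 1.05185 ≈ 6391 billion.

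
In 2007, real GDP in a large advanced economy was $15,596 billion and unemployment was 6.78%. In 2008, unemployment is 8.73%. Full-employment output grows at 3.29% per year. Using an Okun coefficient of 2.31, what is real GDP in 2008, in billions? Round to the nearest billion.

$15,407 billion

Δu = 8.73 - 6.78 = 1.95 points.
Okun's law (growth form): g_Y = g_Y* - β × Δu = 3.29 - 2.31 × (1.95) = 3.29 - 4.5045 = -1.2145%.
Real GDP in the next year = 15596 × (1 - 1.2145/100) = 15596 × 0.987855 ≈ 15407 billion.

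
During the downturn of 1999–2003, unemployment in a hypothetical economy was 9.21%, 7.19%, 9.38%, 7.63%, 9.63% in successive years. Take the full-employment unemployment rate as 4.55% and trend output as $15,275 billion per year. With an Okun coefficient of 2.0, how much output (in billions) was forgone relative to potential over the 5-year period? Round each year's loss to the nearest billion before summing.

Year 1999: gap = -2.0 × (9.21 - 4.55) = -9.32%, loss ≈ 15275 × 9.32/100 ≈ 1424.
Year 2000: gap = -2.0 × (7.19 - 4.55) = -5.28%, loss ≈ 15275 × 5.28/100 ≈ 807.
Year 2001: gap = -2.0 × (9.38 - 4.55) = -9.66%, loss ≈ 15275 × 9.66/100 ≈ 1476.
Year 2002: gap = -2.0 × (7.63 - 4.55) = -6.16%, loss ≈ 15275 × 6.16/100 ≈ 941.
Year 2003: gap = -2.0 × (9.63 - 4.55) = -10.16%, loss ≈ 15275 × 10.16/100 ≈ 1552.
Total lost output = 1424 + 807 + 1476 + 941 + 1552 = 6200 billion.

$6,200 billion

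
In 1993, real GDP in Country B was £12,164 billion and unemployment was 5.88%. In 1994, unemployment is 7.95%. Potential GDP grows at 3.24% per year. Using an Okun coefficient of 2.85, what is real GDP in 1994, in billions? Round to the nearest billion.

£11,840 billion

Δu = 7.95 - 5.88 = 2.07 points.
Okun's law (growth form): g_Y = g_Y* - β × Δu = 3.24 - 2.85 × (2.07) = 3.24 - 5.8995 = -2.6595%.
Real GDP in the next year = 12164 × (1 - 2.6595/100) = 12164 × 0.973405 ≈ 11840 billion.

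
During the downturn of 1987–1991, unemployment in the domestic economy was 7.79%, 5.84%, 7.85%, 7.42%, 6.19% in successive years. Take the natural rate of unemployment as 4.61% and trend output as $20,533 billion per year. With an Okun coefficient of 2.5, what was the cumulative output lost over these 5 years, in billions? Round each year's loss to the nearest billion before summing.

Year 1987: gap = -2.5 × (7.79 - 4.61) = -7.95%, loss ≈ 20533 × 7.95/100 ≈ 1632.
Year 1988: gap = -2.5 × (5.84 - 4.61) = -3.075%, loss ≈ 20533 × 3.075/100 ≈ 631.
Year 1989: gap = -2.5 × (7.85 - 4.61) = -8.1%, loss ≈ 20533 × 8.1/100 ≈ 1663.
Year 1990: gap = -2.5 × (7.42 - 4.61) = -7.025%, loss ≈ 20533 × 7.025/100 ≈ 1442.
Year 1991: gap = -2.5 × (6.19 - 4.61) = -3.95%, loss ≈ 20533 × 3.95/100 ≈ 811.
Total lost output = 1632 + 631 + 1663 + 1442 + 811 = 6179 billion.

$6,179 billion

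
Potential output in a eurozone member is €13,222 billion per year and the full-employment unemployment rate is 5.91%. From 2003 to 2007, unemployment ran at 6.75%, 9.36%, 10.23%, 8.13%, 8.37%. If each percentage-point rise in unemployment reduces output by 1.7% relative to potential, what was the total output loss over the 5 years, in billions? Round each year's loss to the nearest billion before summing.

€2,987 billion

Year 2003: gap = -1.7 × (6.75 - 5.91) = -1.428%, loss ≈ 13222 × 1.428/100 ≈ 189.
Year 2004: gap = -1.7 × (9.36 - 5.91) = -5.865%, loss ≈ 13222 × 5.865/100 ≈ 775.
Year 2005: gap = -1.7 × (10.23 - 5.91) = -7.344%, loss ≈ 13222 × 7.344/100 ≈ 971.
Year 2006: gap = -1.7 × (8.13 - 5.91) = -3.774%, loss ≈ 13222 × 3.774/100 ≈ 499.
Year 2007: gap = -1.7 × (8.37 - 5.91) = -4.182%, loss ≈ 13222 × 4.182/100 ≈ 553.
Total lost output = 189 + 775 + 971 + 499 + 553 = 2987 billion.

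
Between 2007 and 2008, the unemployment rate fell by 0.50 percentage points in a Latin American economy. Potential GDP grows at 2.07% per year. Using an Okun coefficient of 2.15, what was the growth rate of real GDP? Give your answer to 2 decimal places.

Growth-rate Okun's law: g_Y = g_Y* - β × Δu.
g_Y = 2.07 - 2.15 × (-0.50) = 2.07 + 1.075 = 3.145%, i.e. 3.15% to 2 d.p.

3.15%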